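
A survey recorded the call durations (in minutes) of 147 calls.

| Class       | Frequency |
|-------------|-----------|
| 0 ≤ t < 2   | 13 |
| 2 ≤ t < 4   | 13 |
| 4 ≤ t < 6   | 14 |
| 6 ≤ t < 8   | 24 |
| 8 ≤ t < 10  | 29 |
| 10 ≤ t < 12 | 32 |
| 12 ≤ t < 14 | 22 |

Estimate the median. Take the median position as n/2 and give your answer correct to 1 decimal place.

8.7

Cumulative frequencies: 13, 26, 40, 64, 93, 125, 147
n = 147; position = n/2 = 73.5.
This falls in the class 8 ≤ t < 10: L = 8, F = 64, f = 29, h = 2.
Median ≈ 8 + ((73.5 − 64) / 29) × 2 = 8.6552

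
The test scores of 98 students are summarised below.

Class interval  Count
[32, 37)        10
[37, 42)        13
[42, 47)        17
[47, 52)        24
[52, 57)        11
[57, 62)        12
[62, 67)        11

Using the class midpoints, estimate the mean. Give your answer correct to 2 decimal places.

49.24

Midpoints: 34.5, 39.5, 44.5, 49.5, 54.5, 59.5, 64.5
Σfm = 10×34.5 + 13×39.5 + 17×44.5 + 24×49.5 + 11×54.5 + 12×59.5 + 11×64.5 = 4826
n = Σf = 98
Mean = 4826 / 98 = 49.2449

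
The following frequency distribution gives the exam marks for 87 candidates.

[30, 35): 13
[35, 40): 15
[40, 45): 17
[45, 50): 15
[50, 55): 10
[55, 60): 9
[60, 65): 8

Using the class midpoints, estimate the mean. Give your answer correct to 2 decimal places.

45.55

Midpoints: 32.5, 37.5, 42.5, 47.5, 52.5, 57.5, 62.5
Σfm = 13×32.5 + 15×37.5 + 17×42.5 + 15×47.5 + 10×52.5 + 9×57.5 + 8×62.5 = 3962.5
n = Σf = 87
Mean = 3962.5 / 87 = 45.5460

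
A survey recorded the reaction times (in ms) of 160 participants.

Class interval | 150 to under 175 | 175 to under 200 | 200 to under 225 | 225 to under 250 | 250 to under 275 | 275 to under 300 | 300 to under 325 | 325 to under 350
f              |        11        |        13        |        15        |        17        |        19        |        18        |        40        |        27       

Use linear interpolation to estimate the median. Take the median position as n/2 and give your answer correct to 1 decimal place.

Cumulative frequencies: 11, 24, 39, 56, 75, 93, 133, 160
n = 160; position = n/2 = 80.
This falls in the class 275 to under 300: L = 275, F = 75, f = 18, h = 25.
Median ≈ 275 + ((80 − 75) / 18) × 25 = 281.9444

281.9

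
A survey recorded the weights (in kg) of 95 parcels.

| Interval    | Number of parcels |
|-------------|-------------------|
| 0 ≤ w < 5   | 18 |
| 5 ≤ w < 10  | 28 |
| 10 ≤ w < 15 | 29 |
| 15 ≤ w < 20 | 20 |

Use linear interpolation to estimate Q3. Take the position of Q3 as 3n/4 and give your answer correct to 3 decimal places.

14.353

Cumulative frequencies: 18, 46, 75, 95
n = 95; position = 3n/4 = 71.25.
This falls in the class 10 ≤ w < 15: L = 10, F = 46, f = 29, h = 5.
Upper quartile ≈ 10 + ((71.25 − 46) / 29) × 5 = 14.3534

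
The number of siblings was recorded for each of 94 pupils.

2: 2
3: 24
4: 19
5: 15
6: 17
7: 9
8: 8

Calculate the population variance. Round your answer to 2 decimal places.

Values: 2, 3, 4, 5, 6, 7, 8
n = 94, Σfx = 456, mean = 4.8511
Σfx² = 2468
Σf(x − x̄)² = Σfx² − (Σfx)²/n = 2468 − 456²/94 = 255.9149
Population variance = 255.9149 / 94 = 2.7225

2.72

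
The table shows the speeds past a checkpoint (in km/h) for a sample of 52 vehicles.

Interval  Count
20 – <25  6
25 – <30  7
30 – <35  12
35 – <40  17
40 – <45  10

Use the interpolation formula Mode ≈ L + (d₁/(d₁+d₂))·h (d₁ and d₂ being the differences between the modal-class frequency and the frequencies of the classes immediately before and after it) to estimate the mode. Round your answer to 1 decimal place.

Modal class: 35 – <40 (highest frequency 17).
d₁ = 17 − 12 = 5, d₂ = 17 − 10 = 7
Mode ≈ 35 + (5/(5+7)) × 5 = 35 + 2.0833 = 37.0833

37.1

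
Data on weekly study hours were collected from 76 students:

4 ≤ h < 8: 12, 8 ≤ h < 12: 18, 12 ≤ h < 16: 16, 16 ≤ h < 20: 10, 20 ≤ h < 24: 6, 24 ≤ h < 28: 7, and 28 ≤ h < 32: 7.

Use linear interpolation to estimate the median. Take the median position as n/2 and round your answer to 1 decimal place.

14.0

Cumulative frequencies: 12, 30, 46, 56, 62, 69, 76
n = 76; position = n/2 = 38.
This falls in the class 12 ≤ h < 16: L = 12, F = 30, f = 16, h = 4.
Median ≈ 12 + ((38 − 30) / 16) × 4 = 14.0000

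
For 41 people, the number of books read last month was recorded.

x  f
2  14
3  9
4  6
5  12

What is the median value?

Cumulative frequencies: 14, 23, 29, 41
n = 41, so the median is the value in position (n+1)/2 = 21.
Position 21 falls at value 3.

3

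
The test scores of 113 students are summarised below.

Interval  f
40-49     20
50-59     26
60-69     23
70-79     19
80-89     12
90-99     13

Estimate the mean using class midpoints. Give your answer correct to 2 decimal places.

65.92

Midpoints: 44.5, 54.5, 64.5, 74.5, 84.5, 94.5
Σfm = 20×44.5 + 26×54.5 + 23×64.5 + 19×74.5 + 12×84.5 + 13×94.5 = 7448.5
n = Σf = 113
Mean = 7448.5 / 113 = 65.9159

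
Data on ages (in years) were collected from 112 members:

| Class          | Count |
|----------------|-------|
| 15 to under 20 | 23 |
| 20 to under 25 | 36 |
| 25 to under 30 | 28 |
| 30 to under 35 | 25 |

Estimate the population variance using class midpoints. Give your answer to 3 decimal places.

Midpoints: 17.5, 22.5, 27.5, 32.5
n = 112, Σfm = 2795, mean = 24.9554
Σfm² = 72850
Σf(m − x̄)² = Σfm² − (Σfm)²/n = 72850 − 2795²/112 = 3099.7768
Population variance = 3099.7768 / 112 = 27.6766

27.677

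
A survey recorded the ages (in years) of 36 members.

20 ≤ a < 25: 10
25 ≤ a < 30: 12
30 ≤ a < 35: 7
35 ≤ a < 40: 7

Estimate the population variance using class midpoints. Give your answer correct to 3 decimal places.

Midpoints: 22.5, 27.5, 32.5, 37.5
n = 36, Σfm = 1045, mean = 29.0278
Σfm² = 31375
Σf(m − x̄)² = Σfm² − (Σfm)²/n = 31375 − 1045²/36 = 1040.9722
Population variance = 1040.9722 / 36 = 28.9159

28.916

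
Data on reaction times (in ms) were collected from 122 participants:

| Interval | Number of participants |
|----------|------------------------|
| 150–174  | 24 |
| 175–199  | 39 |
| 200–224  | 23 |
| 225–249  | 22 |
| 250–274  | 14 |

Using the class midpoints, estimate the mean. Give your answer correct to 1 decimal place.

Midpoints: 162, 187, 212, 237, 262
Σfm = 24×162 + 39×187 + 23×212 + 22×237 + 14×262 = 24939
n = Σf = 122
Mean = 24939 / 122 = 204.4180

204.4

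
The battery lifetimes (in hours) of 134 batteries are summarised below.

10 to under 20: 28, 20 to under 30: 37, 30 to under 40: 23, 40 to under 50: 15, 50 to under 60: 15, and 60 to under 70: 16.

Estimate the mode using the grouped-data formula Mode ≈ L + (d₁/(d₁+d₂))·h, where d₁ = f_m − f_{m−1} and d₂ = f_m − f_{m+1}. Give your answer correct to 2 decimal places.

23.91

Modal class: 20 to under 30 (highest frequency 37).
d₁ = 37 − 28 = 9, d₂ = 37 − 23 = 14
Mode ≈ 20 + (9/(9+14)) × 10 = 20 + 3.9130 = 23.9130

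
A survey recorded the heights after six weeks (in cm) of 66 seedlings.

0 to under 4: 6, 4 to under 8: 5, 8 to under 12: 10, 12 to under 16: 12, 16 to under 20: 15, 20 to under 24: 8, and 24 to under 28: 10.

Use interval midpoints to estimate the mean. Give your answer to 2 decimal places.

Midpoints: 2, 6, 10, 14, 18, 22, 26
Σfm = 6×2 + 5×6 + 10×10 + 12×14 + 15×18 + 8×22 + 10×26 = 1016
n = Σf = 66
Mean = 1016 / 66 = 15.3939

15.39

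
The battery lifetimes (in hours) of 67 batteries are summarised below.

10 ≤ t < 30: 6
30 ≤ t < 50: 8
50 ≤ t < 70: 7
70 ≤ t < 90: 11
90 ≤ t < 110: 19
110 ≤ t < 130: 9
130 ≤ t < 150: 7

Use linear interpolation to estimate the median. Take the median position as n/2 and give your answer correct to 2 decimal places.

Cumulative frequencies: 6, 14, 21, 32, 51, 60, 67
n = 67; position = n/2 = 33.5.
This falls in the class 90 ≤ t < 110: L = 90, F = 32, f = 19, h = 20.
Median ≈ 90 + ((33.5 − 32) / 19) × 20 = 91.5789

91.58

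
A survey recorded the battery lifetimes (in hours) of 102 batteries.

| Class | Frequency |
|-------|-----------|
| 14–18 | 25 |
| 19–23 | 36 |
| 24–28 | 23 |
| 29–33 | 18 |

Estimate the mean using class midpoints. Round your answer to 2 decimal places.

22.67

Midpoints: 16, 21, 26, 31
Σfm = 25×16 + 36×21 + 23×26 + 18×31 = 2312
n = Σf = 102
Mean = 2312 / 102 = 22.6667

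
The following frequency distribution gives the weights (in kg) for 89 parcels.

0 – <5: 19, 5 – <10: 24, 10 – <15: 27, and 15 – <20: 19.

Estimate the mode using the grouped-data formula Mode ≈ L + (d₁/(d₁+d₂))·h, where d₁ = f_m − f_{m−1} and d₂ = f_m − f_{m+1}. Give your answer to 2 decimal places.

11.36

Modal class: 10 – <15 (highest frequency 27).
d₁ = 27 − 24 = 3, d₂ = 27 − 19 = 8
Mode ≈ 10 + (3/(3+8)) × 5 = 10 + 1.3636 = 11.3636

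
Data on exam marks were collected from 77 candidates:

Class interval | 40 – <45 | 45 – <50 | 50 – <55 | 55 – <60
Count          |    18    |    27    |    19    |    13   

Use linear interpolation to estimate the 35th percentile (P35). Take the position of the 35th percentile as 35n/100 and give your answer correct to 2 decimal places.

Cumulative frequencies: 18, 45, 64, 77
n = 77; position = 35n/100 = 26.95.
This falls in the class 45 – <50: L = 45, F = 18, f = 27, h = 5.
35th percentile ≈ 45 + ((26.95 − 18) / 27) × 5 = 46.6574

46.66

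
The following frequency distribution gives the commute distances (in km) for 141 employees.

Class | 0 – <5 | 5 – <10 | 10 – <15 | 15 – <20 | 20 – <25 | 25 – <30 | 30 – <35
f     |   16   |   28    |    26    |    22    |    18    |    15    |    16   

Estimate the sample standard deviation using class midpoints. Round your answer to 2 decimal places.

9.41

Midpoints: 2.5, 7.5, 12.5, 17.5, 22.5, 27.5, 32.5
n = 141, Σfm = 2297.5, mean = 16.2943
Σfm² = 49831.25
Σf(m − x̄)² = Σfm² − (Σfm)²/n = 49831.25 − 2297.5²/141 = 12395.0355
Sample variance = 12395.0355 / 140 = 88.5360
Standard deviation = √88.5360 = 9.4094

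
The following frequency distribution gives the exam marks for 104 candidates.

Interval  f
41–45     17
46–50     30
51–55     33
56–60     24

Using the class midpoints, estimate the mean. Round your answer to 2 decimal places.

51.08

Midpoints: 43, 48, 53, 58
Σfm = 17×43 + 30×48 + 33×53 + 24×58 = 5312
n = Σf = 104
Mean = 5312 / 104 = 51.0769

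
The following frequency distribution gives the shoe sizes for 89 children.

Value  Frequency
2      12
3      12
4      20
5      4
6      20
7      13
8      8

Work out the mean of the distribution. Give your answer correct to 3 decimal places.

Values: 2, 3, 4, 5, 6, 7, 8
Σfx = 12×2 + 12×3 + 20×4 + 4×5 + 20×6 + 13×7 + 8×8 = 435
n = Σf = 89
Mean = 435 / 89 = 4.8876

4.888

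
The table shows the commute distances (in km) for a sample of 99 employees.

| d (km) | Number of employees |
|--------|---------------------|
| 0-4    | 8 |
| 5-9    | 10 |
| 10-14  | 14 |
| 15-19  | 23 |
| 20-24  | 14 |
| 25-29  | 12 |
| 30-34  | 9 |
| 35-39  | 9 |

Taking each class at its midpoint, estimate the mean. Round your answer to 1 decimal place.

Midpoints: 2, 7, 12, 17, 22, 27, 32, 37
Σfm = 8×2 + 10×7 + 14×12 + 23×17 + 14×22 + 12×27 + 9×32 + 9×37 = 1898
n = Σf = 99
Mean = 1898 / 99 = 19.1717

19.2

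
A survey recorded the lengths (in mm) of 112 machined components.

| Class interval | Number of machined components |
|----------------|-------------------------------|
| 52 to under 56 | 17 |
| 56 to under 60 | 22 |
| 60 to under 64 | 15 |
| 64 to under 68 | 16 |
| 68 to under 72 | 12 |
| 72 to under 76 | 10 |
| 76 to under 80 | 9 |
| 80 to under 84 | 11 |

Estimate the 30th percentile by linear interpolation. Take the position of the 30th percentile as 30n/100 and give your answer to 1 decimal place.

Cumulative frequencies: 17, 39, 54, 70, 82, 92, 101, 112
n = 112; position = 30n/100 = 33.6.
This falls in the class 56 to under 60: L = 56, F = 17, f = 22, h = 4.
30th percentile ≈ 56 + ((33.6 − 17) / 22) × 4 = 59.0182

59.0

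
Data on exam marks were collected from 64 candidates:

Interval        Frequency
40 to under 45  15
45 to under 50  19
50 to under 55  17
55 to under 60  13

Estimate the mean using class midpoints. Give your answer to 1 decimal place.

49.7

Midpoints: 42.5, 47.5, 52.5, 57.5
Σfm = 15×42.5 + 19×47.5 + 17×52.5 + 13×57.5 = 3180
n = Σf = 64
Mean = 3180 / 64 = 49.6875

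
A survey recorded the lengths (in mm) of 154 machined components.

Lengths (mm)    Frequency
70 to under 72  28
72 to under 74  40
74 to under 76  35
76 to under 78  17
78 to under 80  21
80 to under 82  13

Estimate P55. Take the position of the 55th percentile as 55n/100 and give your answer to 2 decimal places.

Cumulative frequencies: 28, 68, 103, 120, 141, 154
n = 154; position = 55n/100 = 84.7.
This falls in the class 74 to under 76: L = 74, F = 68, f = 35, h = 2.
55th percentile ≈ 74 + ((84.7 − 68) / 35) × 2 = 74.9543

74.95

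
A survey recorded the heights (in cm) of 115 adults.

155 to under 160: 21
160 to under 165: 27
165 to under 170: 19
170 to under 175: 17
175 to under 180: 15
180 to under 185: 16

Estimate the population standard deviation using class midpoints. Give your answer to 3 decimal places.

Midpoints: 157.5, 162.5, 167.5, 172.5, 177.5, 182.5
n = 115, Σfm = 19392.5, mean = 168.6304
Σfm² = 3278318.75
Σf(m − x̄)² = Σfm² − (Σfm)²/n = 3278318.75 − 19392.5²/115 = 8153.0435
Population variance = 8153.0435 / 115 = 70.8960
Standard deviation = √70.8960 = 8.4200

8.420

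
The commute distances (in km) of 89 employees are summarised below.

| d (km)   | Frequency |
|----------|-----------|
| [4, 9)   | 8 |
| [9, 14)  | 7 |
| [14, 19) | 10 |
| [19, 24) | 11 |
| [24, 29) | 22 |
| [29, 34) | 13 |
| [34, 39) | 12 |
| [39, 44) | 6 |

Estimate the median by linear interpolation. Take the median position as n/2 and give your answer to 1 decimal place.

25.9

Cumulative frequencies: 8, 15, 25, 36, 58, 71, 83, 89
n = 89; position = n/2 = 44.5.
This falls in the class [24, 29): L = 24, F = 36, f = 22, h = 5.
Median ≈ 24 + ((44.5 − 36) / 22) × 5 = 25.9318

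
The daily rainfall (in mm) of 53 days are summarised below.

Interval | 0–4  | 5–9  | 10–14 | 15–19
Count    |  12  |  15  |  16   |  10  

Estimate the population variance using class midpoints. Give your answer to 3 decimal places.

Midpoints: 2, 7, 12, 17
n = 53, Σfm = 491, mean = 9.2642
Σfm² = 5977
Σf(m − x̄)² = Σfm² − (Σfm)²/n = 5977 − 491²/53 = 1428.3019
Population variance = 1428.3019 / 53 = 26.9491

26.949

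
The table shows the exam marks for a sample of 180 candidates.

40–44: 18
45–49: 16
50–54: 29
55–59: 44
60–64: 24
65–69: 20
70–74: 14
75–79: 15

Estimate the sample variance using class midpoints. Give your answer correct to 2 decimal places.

Midpoints: 42, 47, 52, 57, 62, 67, 72, 77
n = 180, Σfm = 10515, mean = 58.4167
Σfm² = 632015
Σf(m − x̄)² = Σfm² − (Σfm)²/n = 632015 − 10515²/180 = 17763.7500
Sample variance = 17763.7500 / 179 = 99.2388

99.24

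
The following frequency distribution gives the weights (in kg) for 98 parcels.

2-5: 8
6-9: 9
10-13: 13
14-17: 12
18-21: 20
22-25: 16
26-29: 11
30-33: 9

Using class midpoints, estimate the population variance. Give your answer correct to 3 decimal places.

Midpoints: 3.5, 7.5, 11.5, 15.5, 19.5, 23.5, 27.5, 31.5
n = 98, Σfm = 1783, mean = 18.1939
Σfm² = 38896.5
Σf(m − x̄)² = Σfm² − (Σfm)²/n = 38896.5 − 1783²/98 = 6456.8163
Population variance = 6456.8163 / 98 = 65.8859

65.886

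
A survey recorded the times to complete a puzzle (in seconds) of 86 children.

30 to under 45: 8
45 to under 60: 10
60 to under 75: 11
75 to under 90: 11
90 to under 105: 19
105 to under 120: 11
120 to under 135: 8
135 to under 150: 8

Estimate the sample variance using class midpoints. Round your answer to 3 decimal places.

967.469

Midpoints: 37.5, 52.5, 67.5, 82.5, 97.5, 112.5, 127.5, 142.5
n = 86, Σfm = 7725, mean = 89.8256
Σfm² = 776137.5
Σf(m − x̄)² = Σfm² − (Σfm)²/n = 776137.5 − 7725²/86 = 82234.8837
Sample variance = 82234.8837 / 85 = 967.4692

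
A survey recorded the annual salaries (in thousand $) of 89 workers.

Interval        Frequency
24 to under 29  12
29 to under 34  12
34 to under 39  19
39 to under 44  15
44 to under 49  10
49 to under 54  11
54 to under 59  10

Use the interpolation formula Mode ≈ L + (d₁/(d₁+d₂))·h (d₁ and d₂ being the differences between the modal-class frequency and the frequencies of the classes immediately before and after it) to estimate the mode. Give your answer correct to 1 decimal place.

Modal class: 34 to under 39 (highest frequency 19).
d₁ = 19 − 12 = 7, d₂ = 19 − 15 = 4
Mode ≈ 34 + (7/(7+4)) × 5 = 34 + 3.1818 = 37.1818

37.2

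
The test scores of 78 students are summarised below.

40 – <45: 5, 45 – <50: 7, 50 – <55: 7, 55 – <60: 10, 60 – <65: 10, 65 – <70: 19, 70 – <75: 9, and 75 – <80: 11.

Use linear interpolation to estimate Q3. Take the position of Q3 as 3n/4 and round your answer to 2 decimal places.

Cumulative frequencies: 5, 12, 19, 29, 39, 58, 67, 78
n = 78; position = 3n/4 = 58.5.
This falls in the class 70 – <75: L = 70, F = 58, f = 9, h = 5.
Upper quartile ≈ 70 + ((58.5 − 58) / 9) × 5 = 70.2778

70.28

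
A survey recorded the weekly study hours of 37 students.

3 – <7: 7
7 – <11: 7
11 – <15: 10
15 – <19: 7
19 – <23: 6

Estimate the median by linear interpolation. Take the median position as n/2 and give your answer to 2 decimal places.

Cumulative frequencies: 7, 14, 24, 31, 37
n = 37; position = n/2 = 18.5.
This falls in the class 11 – <15: L = 11, F = 14, f = 10, h = 4.
Median ≈ 11 + ((18.5 − 14) / 10) × 4 = 12.8000

12.80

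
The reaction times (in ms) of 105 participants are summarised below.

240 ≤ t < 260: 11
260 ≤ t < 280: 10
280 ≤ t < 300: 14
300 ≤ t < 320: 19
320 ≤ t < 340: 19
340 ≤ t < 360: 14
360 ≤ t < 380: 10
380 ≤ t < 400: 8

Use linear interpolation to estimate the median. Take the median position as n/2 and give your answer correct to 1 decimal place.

318.4

Cumulative frequencies: 11, 21, 35, 54, 73, 87, 97, 105
n = 105; position = n/2 = 52.5.
This falls in the class 300 ≤ t < 320: L = 300, F = 35, f = 19, h = 20.
Median ≈ 300 + ((52.5 − 35) / 19) × 20 = 318.4211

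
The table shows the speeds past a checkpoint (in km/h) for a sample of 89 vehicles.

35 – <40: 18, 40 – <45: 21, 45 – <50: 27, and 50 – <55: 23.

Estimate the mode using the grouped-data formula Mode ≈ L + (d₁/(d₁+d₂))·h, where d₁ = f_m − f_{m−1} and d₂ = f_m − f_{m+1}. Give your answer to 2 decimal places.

Modal class: 45 – <50 (highest frequency 27).
d₁ = 27 − 21 = 6, d₂ = 27 − 23 = 4
Mode ≈ 45 + (6/(6+4)) × 5 = 45 + 3.0000 = 48.0000

48.00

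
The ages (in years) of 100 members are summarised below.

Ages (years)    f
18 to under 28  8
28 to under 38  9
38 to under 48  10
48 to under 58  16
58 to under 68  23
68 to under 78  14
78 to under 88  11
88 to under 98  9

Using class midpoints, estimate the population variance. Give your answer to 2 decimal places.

Midpoints: 23, 33, 43, 53, 63, 73, 83, 93
n = 100, Σfm = 5980, mean = 59.8000
Σfm² = 396980
Σf(m − x̄)² = Σfm² − (Σfm)²/n = 396980 − 5980²/100 = 39376.0000
Population variance = 39376.0000 / 100 = 393.7600

393.76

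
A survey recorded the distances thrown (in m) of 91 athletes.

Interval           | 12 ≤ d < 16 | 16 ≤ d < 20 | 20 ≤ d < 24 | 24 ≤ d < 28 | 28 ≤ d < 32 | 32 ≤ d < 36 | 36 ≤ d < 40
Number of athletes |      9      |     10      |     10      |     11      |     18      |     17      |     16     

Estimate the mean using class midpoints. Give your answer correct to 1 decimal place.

Midpoints: 14, 18, 22, 26, 30, 34, 38
Σfm = 9×14 + 10×18 + 10×22 + 11×26 + 18×30 + 17×34 + 16×38 = 2538
n = Σf = 91
Mean = 2538 / 91 = 27.8901

27.9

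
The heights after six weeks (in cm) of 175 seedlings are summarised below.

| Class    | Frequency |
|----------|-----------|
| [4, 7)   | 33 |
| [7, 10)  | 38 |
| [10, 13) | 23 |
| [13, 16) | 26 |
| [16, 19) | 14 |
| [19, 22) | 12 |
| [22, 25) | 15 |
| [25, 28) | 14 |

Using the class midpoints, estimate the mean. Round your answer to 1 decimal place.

Midpoints: 5.5, 8.5, 11.5, 14.5, 17.5, 20.5, 23.5, 26.5
Σfm = 33×5.5 + 38×8.5 + 23×11.5 + 26×14.5 + 14×17.5 + 12×20.5 + 15×23.5 + 14×26.5 = 2360.5
n = Σf = 175
Mean = 2360.5 / 175 = 13.4886

13.5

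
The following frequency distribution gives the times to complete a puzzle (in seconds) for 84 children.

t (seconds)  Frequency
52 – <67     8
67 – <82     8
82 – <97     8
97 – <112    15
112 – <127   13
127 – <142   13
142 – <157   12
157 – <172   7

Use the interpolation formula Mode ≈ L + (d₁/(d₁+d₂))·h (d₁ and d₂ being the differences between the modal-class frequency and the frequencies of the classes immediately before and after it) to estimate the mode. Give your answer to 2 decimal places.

108.67

Modal class: 97 – <112 (highest frequency 15).
d₁ = 15 − 8 = 7, d₂ = 15 − 13 = 2
Mode ≈ 97 + (7/(7+2)) × 15 = 97 + 11.6667 = 108.6667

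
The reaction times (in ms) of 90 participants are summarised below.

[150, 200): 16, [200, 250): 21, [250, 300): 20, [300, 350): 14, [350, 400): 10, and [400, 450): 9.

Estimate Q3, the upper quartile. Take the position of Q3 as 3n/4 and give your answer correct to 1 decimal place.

337.5

Cumulative frequencies: 16, 37, 57, 71, 81, 90
n = 90; position = 3n/4 = 67.5.
This falls in the class [300, 350): L = 300, F = 57, f = 14, h = 50.
Upper quartile ≈ 300 + ((67.5 − 57) / 14) × 50 = 337.5000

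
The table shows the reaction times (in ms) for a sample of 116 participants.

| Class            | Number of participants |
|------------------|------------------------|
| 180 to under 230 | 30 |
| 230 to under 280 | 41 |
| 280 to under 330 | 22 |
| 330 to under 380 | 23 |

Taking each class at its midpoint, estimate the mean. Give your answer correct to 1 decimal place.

Midpoints: 205, 255, 305, 355
Σfm = 30×205 + 41×255 + 22×305 + 23×355 = 31480
n = Σf = 116
Mean = 31480 / 116 = 271.3793

271.4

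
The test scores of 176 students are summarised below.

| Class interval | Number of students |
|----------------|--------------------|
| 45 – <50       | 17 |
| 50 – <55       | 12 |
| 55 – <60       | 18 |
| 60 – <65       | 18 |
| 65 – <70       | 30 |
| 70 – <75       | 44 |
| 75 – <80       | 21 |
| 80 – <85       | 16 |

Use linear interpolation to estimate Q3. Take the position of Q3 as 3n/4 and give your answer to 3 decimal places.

Cumulative frequencies: 17, 29, 47, 65, 95, 139, 160, 176
n = 176; position = 3n/4 = 132.
This falls in the class 70 – <75: L = 70, F = 95, f = 44, h = 5.
Upper quartile ≈ 70 + ((132 − 95) / 44) × 5 = 74.2045

74.205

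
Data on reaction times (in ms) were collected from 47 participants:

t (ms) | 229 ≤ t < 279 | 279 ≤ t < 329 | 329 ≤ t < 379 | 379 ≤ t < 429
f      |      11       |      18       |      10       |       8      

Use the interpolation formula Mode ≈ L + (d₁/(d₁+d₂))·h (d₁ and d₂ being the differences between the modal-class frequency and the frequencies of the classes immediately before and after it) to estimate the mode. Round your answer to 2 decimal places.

Modal class: 279 ≤ t < 329 (highest frequency 18).
d₁ = 18 − 11 = 7, d₂ = 18 − 10 = 8
Mode ≈ 279 + (7/(7+8)) × 50 = 279 + 23.3333 = 302.3333

302.33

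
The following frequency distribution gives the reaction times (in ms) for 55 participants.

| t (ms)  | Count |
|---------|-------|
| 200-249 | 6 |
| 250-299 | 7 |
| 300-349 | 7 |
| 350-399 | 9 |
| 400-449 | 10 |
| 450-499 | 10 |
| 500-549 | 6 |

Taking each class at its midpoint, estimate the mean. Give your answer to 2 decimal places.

382.68

Midpoints: 224.5, 274.5, 324.5, 374.5, 424.5, 474.5, 524.5
Σfm = 6×224.5 + 7×274.5 + 7×324.5 + 9×374.5 + 10×424.5 + 10×474.5 + 6×524.5 = 21047.5
n = Σf = 55
Mean = 21047.5 / 55 = 382.6818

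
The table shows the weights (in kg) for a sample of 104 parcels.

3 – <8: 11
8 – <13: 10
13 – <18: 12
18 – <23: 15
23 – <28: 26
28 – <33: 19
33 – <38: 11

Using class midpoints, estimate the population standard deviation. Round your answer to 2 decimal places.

9.07

Midpoints: 5.5, 10.5, 15.5, 20.5, 25.5, 30.5, 35.5
n = 104, Σfm = 2292, mean = 22.0385
Σfm² = 59066
Σf(m − x̄)² = Σfm² − (Σfm)²/n = 59066 − 2292²/104 = 8553.8462
Population variance = 8553.8462 / 104 = 82.2485
Standard deviation = √82.2485 = 9.0691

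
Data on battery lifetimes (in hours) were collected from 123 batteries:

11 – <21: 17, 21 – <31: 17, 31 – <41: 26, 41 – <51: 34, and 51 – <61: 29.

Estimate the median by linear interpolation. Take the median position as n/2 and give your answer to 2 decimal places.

41.44

Cumulative frequencies: 17, 34, 60, 94, 123
n = 123; position = n/2 = 61.5.
This falls in the class 41 – <51: L = 41, F = 60, f = 34, h = 10.
Median ≈ 41 + ((61.5 − 60) / 34) × 10 = 41.4412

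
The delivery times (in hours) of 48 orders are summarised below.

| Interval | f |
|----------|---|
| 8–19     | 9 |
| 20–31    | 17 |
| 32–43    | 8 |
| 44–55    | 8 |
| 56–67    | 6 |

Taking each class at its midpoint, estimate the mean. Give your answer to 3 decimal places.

Midpoints: 13.5, 25.5, 37.5, 49.5, 61.5
Σfm = 9×13.5 + 17×25.5 + 8×37.5 + 8×49.5 + 6×61.5 = 1620
n = Σf = 48
Mean = 1620 / 48 = 33.7500

33.750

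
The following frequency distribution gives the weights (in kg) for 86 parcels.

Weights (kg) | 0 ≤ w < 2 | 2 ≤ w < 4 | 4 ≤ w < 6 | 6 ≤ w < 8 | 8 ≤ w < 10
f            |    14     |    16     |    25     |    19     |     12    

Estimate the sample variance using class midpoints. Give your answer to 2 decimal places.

Midpoints: 1, 3, 5, 7, 9
n = 86, Σfm = 428, mean = 4.9767
Σfm² = 2686
Σf(m − x̄)² = Σfm² − (Σfm)²/n = 2686 − 428²/86 = 555.9535
Sample variance = 555.9535 / 85 = 6.5406

6.54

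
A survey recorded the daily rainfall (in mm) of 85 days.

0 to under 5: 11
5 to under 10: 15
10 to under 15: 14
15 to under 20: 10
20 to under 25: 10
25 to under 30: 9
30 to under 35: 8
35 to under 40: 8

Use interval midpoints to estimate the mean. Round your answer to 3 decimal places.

17.912

Midpoints: 2.5, 7.5, 12.5, 17.5, 22.5, 27.5, 32.5, 37.5
Σfm = 11×2.5 + 15×7.5 + 14×12.5 + 10×17.5 + 10×22.5 + 9×27.5 + 8×32.5 + 8×37.5 = 1522.5
n = Σf = 85
Mean = 1522.5 / 85 = 17.9118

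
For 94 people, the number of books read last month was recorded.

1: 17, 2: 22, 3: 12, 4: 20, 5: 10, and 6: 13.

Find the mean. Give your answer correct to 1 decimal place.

3.2

Values: 1, 2, 3, 4, 5, 6
Σfx = 17×1 + 22×2 + 12×3 + 20×4 + 10×5 + 13×6 = 305
n = Σf = 94
Mean = 305 / 94 = 3.2447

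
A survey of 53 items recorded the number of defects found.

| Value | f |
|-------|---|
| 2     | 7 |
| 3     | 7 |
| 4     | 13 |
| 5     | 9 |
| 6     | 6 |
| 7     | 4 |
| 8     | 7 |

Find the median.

Cumulative frequencies: 7, 14, 27, 36, 42, 46, 53
n = 53, so the median is the value in position (n+1)/2 = 27.
Position 27 falls at value 4.

4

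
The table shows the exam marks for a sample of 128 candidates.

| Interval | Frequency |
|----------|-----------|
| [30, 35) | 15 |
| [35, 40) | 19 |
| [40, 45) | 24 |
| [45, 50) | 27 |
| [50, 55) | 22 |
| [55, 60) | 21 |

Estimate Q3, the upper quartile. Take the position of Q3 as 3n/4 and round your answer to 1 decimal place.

Cumulative frequencies: 15, 34, 58, 85, 107, 128
n = 128; position = 3n/4 = 96.
This falls in the class [50, 55): L = 50, F = 85, f = 22, h = 5.
Upper quartile ≈ 50 + ((96 − 85) / 22) × 5 = 52.5000

52.5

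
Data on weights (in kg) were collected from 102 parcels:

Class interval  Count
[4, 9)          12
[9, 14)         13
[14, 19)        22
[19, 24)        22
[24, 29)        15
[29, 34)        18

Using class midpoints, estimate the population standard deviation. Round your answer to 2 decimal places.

7.96

Midpoints: 6.5, 11.5, 16.5, 21.5, 26.5, 31.5
n = 102, Σfm = 2028, mean = 19.8824
Σfm² = 46779.5
Σf(m − x̄)² = Σfm² − (Σfm)²/n = 46779.5 − 2028²/102 = 6458.0882
Population variance = 6458.0882 / 102 = 63.3146
Standard deviation = √63.3146 = 7.9570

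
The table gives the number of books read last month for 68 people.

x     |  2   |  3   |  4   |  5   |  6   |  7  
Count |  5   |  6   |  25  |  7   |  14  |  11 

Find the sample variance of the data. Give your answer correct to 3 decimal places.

Values: 2, 3, 4, 5, 6, 7
n = 68, Σfx = 324, mean = 4.7647
Σfx² = 1692
Σf(x − x̄)² = Σfx² − (Σfx)²/n = 1692 − 324²/68 = 148.2353
Sample variance = 148.2353 / 67 = 2.2125

2.212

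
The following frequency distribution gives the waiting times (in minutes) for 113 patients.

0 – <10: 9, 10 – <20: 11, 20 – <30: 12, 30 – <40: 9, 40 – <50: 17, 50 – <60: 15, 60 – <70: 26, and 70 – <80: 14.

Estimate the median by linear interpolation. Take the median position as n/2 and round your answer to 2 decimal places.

49.12

Cumulative frequencies: 9, 20, 32, 41, 58, 73, 99, 113
n = 113; position = n/2 = 56.5.
This falls in the class 40 – <50: L = 40, F = 41, f = 17, h = 10.
Median ≈ 40 + ((56.5 − 41) / 17) × 10 = 49.1176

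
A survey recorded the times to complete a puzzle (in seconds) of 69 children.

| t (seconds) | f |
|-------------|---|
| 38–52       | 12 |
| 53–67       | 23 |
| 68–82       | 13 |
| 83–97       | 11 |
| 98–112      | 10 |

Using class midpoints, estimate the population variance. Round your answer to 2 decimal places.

Midpoints: 45, 60, 75, 90, 105
n = 69, Σfm = 4935, mean = 71.5217
Σfm² = 379575
Σf(m − x̄)² = Σfm² − (Σfm)²/n = 379575 − 4935²/69 = 26615.2174
Population variance = 26615.2174 / 69 = 385.7278

385.73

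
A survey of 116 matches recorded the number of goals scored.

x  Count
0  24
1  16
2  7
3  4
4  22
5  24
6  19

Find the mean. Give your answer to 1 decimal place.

3.1

Values: 0, 1, 2, 3, 4, 5, 6
Σfx = 24×0 + 16×1 + 7×2 + 4×3 + 22×4 + 24×5 + 19×6 = 364
n = Σf = 116
Mean = 364 / 116 = 3.1379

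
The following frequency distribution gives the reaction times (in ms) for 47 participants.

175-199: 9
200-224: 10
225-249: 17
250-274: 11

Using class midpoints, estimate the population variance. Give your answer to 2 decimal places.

676.21

Midpoints: 187, 212, 237, 262
n = 47, Σfm = 10714, mean = 227.9574
Σfm² = 2474118
Σf(m − x̄)² = Σfm² − (Σfm)²/n = 2474118 − 10714²/47 = 31781.9149
Population variance = 31781.9149 / 47 = 676.2110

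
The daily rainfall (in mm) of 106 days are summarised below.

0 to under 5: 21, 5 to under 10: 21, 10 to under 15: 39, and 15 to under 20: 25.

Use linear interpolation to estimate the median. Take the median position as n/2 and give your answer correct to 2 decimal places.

11.41

Cumulative frequencies: 21, 42, 81, 106
n = 106; position = n/2 = 53.
This falls in the class 10 to under 15: L = 10, F = 42, f = 39, h = 5.
Median ≈ 10 + ((53 − 42) / 39) × 5 = 11.4103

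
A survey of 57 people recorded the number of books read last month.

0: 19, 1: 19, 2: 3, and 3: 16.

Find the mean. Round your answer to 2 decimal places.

Values: 0, 1, 2, 3
Σfx = 19×0 + 19×1 + 3×2 + 16×3 = 73
n = Σf = 57
Mean = 73 / 57 = 1.2807

1.28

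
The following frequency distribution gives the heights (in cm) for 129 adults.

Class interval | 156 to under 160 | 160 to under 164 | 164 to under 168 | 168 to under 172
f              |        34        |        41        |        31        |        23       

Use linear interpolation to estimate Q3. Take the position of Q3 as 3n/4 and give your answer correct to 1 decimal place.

Cumulative frequencies: 34, 75, 106, 129
n = 129; position = 3n/4 = 96.75.
This falls in the class 164 to under 168: L = 164, F = 75, f = 31, h = 4.
Upper quartile ≈ 164 + ((96.75 − 75) / 31) × 4 = 166.8065

166.8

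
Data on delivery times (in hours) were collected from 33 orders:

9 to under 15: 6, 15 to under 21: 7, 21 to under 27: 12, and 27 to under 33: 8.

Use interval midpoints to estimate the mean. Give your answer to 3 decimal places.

22.000

Midpoints: 12, 18, 24, 30
Σfm = 6×12 + 7×18 + 12×24 + 8×30 = 726
n = Σf = 33
Mean = 726 / 33 = 22.0000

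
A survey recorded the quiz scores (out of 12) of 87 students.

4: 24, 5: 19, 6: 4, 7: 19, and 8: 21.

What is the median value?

Cumulative frequencies: 24, 43, 47, 66, 87
n = 87, so the median is the value in position (n+1)/2 = 44.
Position 44 falls at value 6.

6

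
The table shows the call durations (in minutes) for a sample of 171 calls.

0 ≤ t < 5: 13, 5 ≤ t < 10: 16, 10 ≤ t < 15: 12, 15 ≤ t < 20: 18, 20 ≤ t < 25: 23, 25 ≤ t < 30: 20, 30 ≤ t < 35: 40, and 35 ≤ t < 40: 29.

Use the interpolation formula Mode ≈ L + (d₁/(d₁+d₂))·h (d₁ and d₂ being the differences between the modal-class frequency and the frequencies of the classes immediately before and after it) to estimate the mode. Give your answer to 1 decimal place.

33.2

Modal class: 30 ≤ t < 35 (highest frequency 40).
d₁ = 40 − 20 = 20, d₂ = 40 − 29 = 11
Mode ≈ 30 + (20/(20+11)) × 5 = 30 + 3.2258 = 33.2258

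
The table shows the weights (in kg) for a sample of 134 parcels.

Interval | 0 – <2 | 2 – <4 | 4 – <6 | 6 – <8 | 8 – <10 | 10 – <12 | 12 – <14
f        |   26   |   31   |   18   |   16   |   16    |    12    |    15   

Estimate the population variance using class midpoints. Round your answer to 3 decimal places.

15.977

Midpoints: 1, 3, 5, 7, 9, 11, 13
n = 134, Σfm = 792, mean = 5.9104
Σfm² = 6822
Σf(m − x̄)² = Σfm² − (Σfm)²/n = 6822 − 792²/134 = 2140.9254
Population variance = 2140.9254 / 134 = 15.9771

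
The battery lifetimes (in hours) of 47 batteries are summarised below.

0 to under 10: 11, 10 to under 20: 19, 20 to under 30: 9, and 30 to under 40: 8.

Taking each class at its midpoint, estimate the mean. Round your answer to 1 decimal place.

Midpoints: 5, 15, 25, 35
Σfm = 11×5 + 19×15 + 9×25 + 8×35 = 845
n = Σf = 47
Mean = 845 / 47 = 17.9787

18.0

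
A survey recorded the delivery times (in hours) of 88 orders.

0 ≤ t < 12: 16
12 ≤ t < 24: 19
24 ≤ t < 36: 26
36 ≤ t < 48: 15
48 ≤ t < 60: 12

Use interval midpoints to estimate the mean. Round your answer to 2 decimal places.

28.36

Midpoints: 6, 18, 30, 42, 54
Σfm = 16×6 + 19×18 + 26×30 + 15×42 + 12×54 = 2496
n = Σf = 88
Mean = 2496 / 88 = 28.3636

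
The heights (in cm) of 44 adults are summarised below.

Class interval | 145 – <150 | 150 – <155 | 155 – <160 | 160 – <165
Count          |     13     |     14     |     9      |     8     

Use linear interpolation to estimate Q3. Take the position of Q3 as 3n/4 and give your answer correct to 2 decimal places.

Cumulative frequencies: 13, 27, 36, 44
n = 44; position = 3n/4 = 33.
This falls in the class 155 – <160: L = 155, F = 27, f = 9, h = 5.
Upper quartile ≈ 155 + ((33 − 27) / 9) × 5 = 158.3333

158.33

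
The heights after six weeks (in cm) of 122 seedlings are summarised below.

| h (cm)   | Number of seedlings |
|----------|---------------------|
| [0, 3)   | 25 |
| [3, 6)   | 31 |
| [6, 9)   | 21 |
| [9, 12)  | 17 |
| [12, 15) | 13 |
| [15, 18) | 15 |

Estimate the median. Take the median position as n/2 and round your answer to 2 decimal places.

6.71

Cumulative frequencies: 25, 56, 77, 94, 107, 122
n = 122; position = n/2 = 61.
This falls in the class [6, 9): L = 6, F = 56, f = 21, h = 3.
Median ≈ 6 + ((61 − 56) / 21) × 3 = 6.7143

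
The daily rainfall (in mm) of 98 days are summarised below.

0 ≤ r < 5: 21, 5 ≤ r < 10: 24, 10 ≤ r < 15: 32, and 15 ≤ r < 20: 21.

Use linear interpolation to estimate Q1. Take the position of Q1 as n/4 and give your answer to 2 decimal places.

5.73

Cumulative frequencies: 21, 45, 77, 98
n = 98; position = n/4 = 24.5.
This falls in the class 5 ≤ r < 10: L = 5, F = 21, f = 24, h = 5.
Lower quartile ≈ 5 + ((24.5 − 21) / 24) × 5 = 5.7292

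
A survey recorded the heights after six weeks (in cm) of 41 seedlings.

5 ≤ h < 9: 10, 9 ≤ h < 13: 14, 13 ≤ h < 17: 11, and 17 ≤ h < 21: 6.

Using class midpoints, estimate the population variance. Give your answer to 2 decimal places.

15.95

Midpoints: 7, 11, 15, 19
n = 41, Σfm = 503, mean = 12.2683
Σfm² = 6825
Σf(m − x̄)² = Σfm² − (Σfm)²/n = 6825 − 503²/41 = 654.0488
Population variance = 654.0488 / 41 = 15.9524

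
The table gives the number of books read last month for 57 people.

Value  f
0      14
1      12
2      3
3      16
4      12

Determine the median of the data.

Cumulative frequencies: 14, 26, 29, 45, 57
n = 57, so the median is the value in position (n+1)/2 = 29.
Position 29 falls at value 2.

2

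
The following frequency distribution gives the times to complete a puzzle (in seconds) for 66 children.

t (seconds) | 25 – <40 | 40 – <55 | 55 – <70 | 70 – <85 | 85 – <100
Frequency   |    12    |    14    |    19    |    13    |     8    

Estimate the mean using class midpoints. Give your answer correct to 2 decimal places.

60.45

Midpoints: 32.5, 47.5, 62.5, 77.5, 92.5
Σfm = 12×32.5 + 14×47.5 + 19×62.5 + 13×77.5 + 8×92.5 = 3990
n = Σf = 66
Mean = 3990 / 66 = 60.4545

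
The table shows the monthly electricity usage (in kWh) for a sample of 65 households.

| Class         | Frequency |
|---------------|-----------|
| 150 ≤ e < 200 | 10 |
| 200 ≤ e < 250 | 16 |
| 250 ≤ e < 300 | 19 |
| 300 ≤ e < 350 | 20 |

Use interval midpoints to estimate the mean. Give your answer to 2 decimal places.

262.69

Midpoints: 175, 225, 275, 325
Σfm = 10×175 + 16×225 + 19×275 + 20×325 = 17075
n = Σf = 65
Mean = 17075 / 65 = 262.6923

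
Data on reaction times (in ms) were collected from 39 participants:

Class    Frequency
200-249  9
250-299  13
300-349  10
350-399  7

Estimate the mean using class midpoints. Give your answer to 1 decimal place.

293.7

Midpoints: 224.5, 274.5, 324.5, 374.5
Σfm = 9×224.5 + 13×274.5 + 10×324.5 + 7×374.5 = 11455.5
n = Σf = 39
Mean = 11455.5 / 39 = 293.7308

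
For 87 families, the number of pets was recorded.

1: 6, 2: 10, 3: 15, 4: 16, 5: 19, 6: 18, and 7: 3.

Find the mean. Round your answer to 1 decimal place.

Values: 1, 2, 3, 4, 5, 6, 7
Σfx = 6×1 + 10×2 + 15×3 + 16×4 + 19×5 + 18×6 + 3×7 = 359
n = Σf = 87
Mean = 359 / 87 = 4.1264

4.1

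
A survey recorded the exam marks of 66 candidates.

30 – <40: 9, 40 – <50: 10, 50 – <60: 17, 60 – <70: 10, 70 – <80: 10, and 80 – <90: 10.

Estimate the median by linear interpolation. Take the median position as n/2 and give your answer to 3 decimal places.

58.235

Cumulative frequencies: 9, 19, 36, 46, 56, 66
n = 66; position = n/2 = 33.
This falls in the class 50 – <60: L = 50, F = 19, f = 17, h = 10.
Median ≈ 50 + ((33 − 19) / 17) × 10 = 58.2353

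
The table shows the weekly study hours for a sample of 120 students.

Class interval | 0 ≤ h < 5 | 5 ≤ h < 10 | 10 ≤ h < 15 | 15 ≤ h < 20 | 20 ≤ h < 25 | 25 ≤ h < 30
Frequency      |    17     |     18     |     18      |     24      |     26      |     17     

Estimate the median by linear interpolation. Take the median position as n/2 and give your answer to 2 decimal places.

16.46

Cumulative frequencies: 17, 35, 53, 77, 103, 120
n = 120; position = n/2 = 60.
This falls in the class 15 ≤ h < 20: L = 15, F = 53, f = 24, h = 5.
Median ≈ 15 + ((60 − 53) / 24) × 5 = 16.4583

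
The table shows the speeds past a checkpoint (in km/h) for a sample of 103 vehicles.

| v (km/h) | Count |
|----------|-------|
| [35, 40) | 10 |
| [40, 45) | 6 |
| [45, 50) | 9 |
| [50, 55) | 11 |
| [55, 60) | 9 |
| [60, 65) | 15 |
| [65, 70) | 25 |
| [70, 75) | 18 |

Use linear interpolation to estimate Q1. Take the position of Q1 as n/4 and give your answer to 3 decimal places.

50.341

Cumulative frequencies: 10, 16, 25, 36, 45, 60, 85, 103
n = 103; position = n/4 = 25.75.
This falls in the class [50, 55): L = 50, F = 25, f = 11, h = 5.
Lower quartile ≈ 50 + ((25.75 − 25) / 11) × 5 = 50.3409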